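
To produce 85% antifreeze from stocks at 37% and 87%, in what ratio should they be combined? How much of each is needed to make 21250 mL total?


Let x parts of 37% mix with y parts of 87%.
37x + 87y = 85(x + y)
37x + 87y = 85x + 85y
x(37 - 85) = y(85 - 87)
x/y = (87 - 85)/(85 - 37) = 2/48
Simplify: 1:24
Total parts = 25; one part = 21250/25 = 850.00 mL
37% solution: 1×850.00 = 850.00 mL
87% solution: 24×850.00 = 20400.00 mL
= ratio 1:24; 850.00 mL and 20400.00 mL

ratio 1:24; 850.00 mL and 20400.00 mL


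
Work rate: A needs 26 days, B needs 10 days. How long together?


Rate of A = 1/26 per day
Rate of B = 1/10 per day
Combined rate = 1/26 + 1/10 = 36/260 ≈ 0.1385 per day
Days = 1 / combined rate = 260/36
≈ 7.22 days

7.22 days


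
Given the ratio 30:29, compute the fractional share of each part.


Total parts = 30 + 29 = 59
First part: 30/59 = 30/59
Second part: 29/59 = 29/59
= 30/59 and 29/59

30/59 and 29/59


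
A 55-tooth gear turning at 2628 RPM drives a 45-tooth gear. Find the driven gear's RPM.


Gear ratio = 55:45 = 11:9
RPM_B = RPM_A × (teeth_A / teeth_B)
= 2628 × (55/45)
= 3212.0 RPM

3212.0 RPM


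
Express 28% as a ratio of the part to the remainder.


28% means 28 parts out of 100; remainder = 72
Part : remainder = 28:72
GCD = 4
= 7:18

7:18


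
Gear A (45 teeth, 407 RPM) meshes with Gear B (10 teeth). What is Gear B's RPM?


Gear ratio = 45:10 = 9:2
RPM_B = RPM_A × (teeth_A / teeth_B)
= 407 × (45/10)
= 1831.5 RPM

1831.5 RPM


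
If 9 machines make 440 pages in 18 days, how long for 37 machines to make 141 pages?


Days ∝ work / workers, so d₂ = d₁ × (m₁/m₂) × (w₂/w₁)
Workers factor (inverse): 9/37 ≈ 0.2432
Work factor (direct): 141/440 ≈ 0.3205
d₂ = 18 × 9/37 × 141/440 = (18 × 9 × 141) / (37 × 440) = 22842/16280
≈ 1.40 days

1.40 days


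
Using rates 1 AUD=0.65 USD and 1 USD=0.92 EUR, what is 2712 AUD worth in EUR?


Step 1: 2712 AUD × 0.65 = 1762.80 USD
Step 2: 1762.80 USD × 0.92 = 1621.78 EUR
Implied rate AUD→EUR = 0.65 × 0.92 = 0.5980
= 1621.78 EUR

1621.78 EUR


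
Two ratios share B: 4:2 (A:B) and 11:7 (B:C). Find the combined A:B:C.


Match B: multiply A:B by 11 → 44:22
Multiply B:C by 2 → 22:14
Combined: 44:22:14
GCD = 2
= 22:11:7

22:11:7


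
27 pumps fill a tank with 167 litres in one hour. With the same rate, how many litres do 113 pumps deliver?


Direct proportion: y/x = constant
k = 167/27 ≈ 6.1852
y₂ = k × 113 = 167 × 113 / 27 = 18871/27
≈ 698.93

698.93


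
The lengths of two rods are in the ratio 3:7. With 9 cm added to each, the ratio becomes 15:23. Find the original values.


Let A = 3k, B = 7k.
(3k + 9) / (7k + 9) = 15/23
Cross-multiply: 23(3k + 9) = 15(7k + 9)
69k + 207 = 105k + 135
69k - 105k = 135 - 207
-36k = -72
k = -72/-36 = 2
A = 3×2 = 6, B = 7×2 = 14
= A = 6, B = 14

A = 6, B = 14


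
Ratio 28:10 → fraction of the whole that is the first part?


Total parts = 28 + 10 = 38
First part: 28/38 = 14/19
= 14/19

14/19


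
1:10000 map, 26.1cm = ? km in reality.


Real distance = map distance × scale
= 26.1cm × 10000
= 261000 cm = 2610.0 m
= 2.610 km

2.610 km


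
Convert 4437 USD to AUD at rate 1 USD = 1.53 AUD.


Amount × rate = 4437 × 1.53
= 6788.61 AUD

6788.61 AUD


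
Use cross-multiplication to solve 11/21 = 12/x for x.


Cross multiply: 11 × x = 21 × 12
11x = 252
x = 252 / 11
= 22.91

22.91


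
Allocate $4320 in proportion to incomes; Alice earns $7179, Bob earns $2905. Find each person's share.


Total income = 7179 + 2905 = $10084
Alice: $4320 × 7179/10084 = $3075.49
Bob: $4320 × 2905/10084 = $1244.51
= Alice: $3075.49, Bob: $1244.51

Alice: $3075.49, Bob: $1244.51


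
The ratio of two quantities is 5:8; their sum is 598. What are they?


Let A = 5k, B = 8k.
5k + 8k = 598
13k = 598 → k = 598/13 = 46
A = 5×46 = 230, B = 8×46 = 368
= A = 230, B = 368

A = 230, B = 368


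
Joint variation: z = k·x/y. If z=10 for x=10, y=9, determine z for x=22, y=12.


z = k·x/y
Solve for k using the known point: k = z·y/x = 10×9/10 = 90/10 = 9.0000
Now evaluate at x=22, y=12:
z = k × 22 / 12 = (90 × 22) / (10 × 12) = 1980/120
= 16.5000

16.5000


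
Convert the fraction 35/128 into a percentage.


Percentage = (part / whole) × 100
= (35 / 128) × 100
≈ 27.34%

27.34%


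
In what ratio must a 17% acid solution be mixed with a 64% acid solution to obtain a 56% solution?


Let x parts of 17% mix with y parts of 64%.
17x + 64y = 56(x + y)
17x + 64y = 56x + 56y
x(17 - 56) = y(56 - 64)
x/y = (64 - 56)/(56 - 17) = 8/39
Simplify: 8:39
= 8:39

8:39


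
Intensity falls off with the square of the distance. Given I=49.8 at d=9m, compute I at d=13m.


I₁d₁² = I₂d₂²
I₂ = I₁ × (d₁/d₂)²
= 49.8 × (9/13)²
= 49.8 × 81/169
= 4033.8/169
≈ 23.8686

23.8686


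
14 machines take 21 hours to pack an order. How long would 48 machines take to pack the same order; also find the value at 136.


Inverse proportion: x × y = constant
k = 14 × 21 = 294
At x=48: k/48 = 6.13
At x=136: k/136 = 2.16
= 6.13 and 2.16

6.13 and 2.16


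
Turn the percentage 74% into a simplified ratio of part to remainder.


74% means 74 parts out of 100; remainder = 26
Part : remainder = 74:26
GCD = 2
= 37:13

37:13


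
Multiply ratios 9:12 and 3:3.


Compound ratio = (9×3) : (12×3)
= 27:36
GCD = 9
= 3:4

3:4


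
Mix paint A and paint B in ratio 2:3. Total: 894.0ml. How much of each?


Total parts = 2 + 3 = 5
paint A: 894.0 × 2/5 = 357.6ml
paint B: 894.0 × 3/5 = 536.4ml
= 357.6ml and 536.4ml

357.6ml and 536.4ml


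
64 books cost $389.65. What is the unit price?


Unit rate = total / quantity
= 389.65 / 64
= $6.09 per unit

$6.09 per unit


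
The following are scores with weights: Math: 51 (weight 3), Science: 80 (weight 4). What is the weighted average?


Numerator = 51×3 + 80×4
= 153 + 320
= 473
Total weight = 7
Weighted avg = 473/7
= 67.57

67.57


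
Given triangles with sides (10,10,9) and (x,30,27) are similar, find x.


Scale factor = 30/10 = 3
Missing side = 10 × 3
= 30.0

30.0


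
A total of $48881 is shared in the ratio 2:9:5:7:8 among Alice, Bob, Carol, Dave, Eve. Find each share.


Total parts = 2 + 9 + 5 + 7 + 8 = 31
Alice: 48881 × 2/31 = 3153.61
Bob: 48881 × 9/31 = 14191.26
Carol: 48881 × 5/31 = 7884.03
Dave: 48881 × 7/31 = 11037.65
Eve: 48881 × 8/31 = 12614.45
= Alice: $3153.61, Bob: $14191.26, Carol: $7884.03, Dave: $11037.65, Eve: $12614.45

Alice: $3153.61, Bob: $14191.26, Carol: $7884.03, Dave: $11037.65, Eve: $12614.45


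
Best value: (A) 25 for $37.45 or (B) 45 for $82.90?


Deal A: $37.45/25 = $1.4980/unit
Deal B: $82.90/45 = $1.8422/unit
A is cheaper per unit
= Deal A

Deal A


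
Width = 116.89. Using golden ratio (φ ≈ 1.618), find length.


φ = (1 + √5) / 2 ≈ 1.618
Length = width × φ = 116.89 × 1.618 = 189.12802
≈ 189.13

189.13


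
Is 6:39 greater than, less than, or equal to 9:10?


6/39 = 0.1538
9/10 = 0.9000
0.1538 < 0.9000, so 6:39 is less
= less than

less than


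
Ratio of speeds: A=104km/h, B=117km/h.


Ratio = 104:117
GCD = 13
Simplified = 8:9
Time ratio (same distance) = 9:8
Speed ratio = 8:9

8:9


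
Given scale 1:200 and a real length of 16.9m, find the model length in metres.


Model size = real / scale
= 16.9 / 200
= 0.0845 m

0.0845 m


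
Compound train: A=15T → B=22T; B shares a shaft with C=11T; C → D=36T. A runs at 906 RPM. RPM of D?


Stage 1: RPM_B = RPM_A × t_A/t_B = 906 × 15/22 = 13590/22 ≈ 617.73
B and C share a shaft → RPM_C = RPM_B
Stage 2: RPM_D = RPM_C × t_C/t_D = RPM_A × (t_A×t_C)/(t_B×t_D)
Overall ratio = (15×11)/(22×36) = 165/792
RPM_D = 906 × 165/792 = 149490/792
= 188.75 RPM

188.75 RPM


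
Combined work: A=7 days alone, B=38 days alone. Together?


Rate of A = 1/7 per day
Rate of B = 1/38 per day
Combined rate = 1/7 + 1/38 = 45/266 ≈ 0.1692 per day
Days = 1 / combined rate = 266/45
≈ 5.91 days

5.91 days


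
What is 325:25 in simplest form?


GCD(325, 25) = 25
325/25 : 25/25
= 13:1

13:1


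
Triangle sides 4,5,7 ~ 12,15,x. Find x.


Scale factor = 12/4 = 3
Missing side = 7 × 3
= 21.0

21.0


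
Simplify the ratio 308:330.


GCD(308, 330) = 22
308/22 : 330/22
= 14:15

14:15


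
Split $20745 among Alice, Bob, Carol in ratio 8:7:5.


Total parts = 8 + 7 + 5 = 20
Alice: 20745 × 8/20 = 8298.00
Bob: 20745 × 7/20 = 7260.75
Carol: 20745 × 5/20 = 5186.25
= Alice: $8298.00, Bob: $7260.75, Carol: $5186.25

Alice: $8298.00, Bob: $7260.75, Carol: $5186.25


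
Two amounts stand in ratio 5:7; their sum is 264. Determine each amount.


Let A = 5k, B = 7k.
5k + 7k = 264
12k = 264 → k = 264/12 = 22
A = 5×22 = 110, B = 7×22 = 154
= A = 110, B = 154

A = 110, B = 154


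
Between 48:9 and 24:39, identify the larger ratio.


48/9 = 5.3333
24/39 = 0.6154
5.3333 > 0.6154, so 48:9 is greater
= 48:9

48:9


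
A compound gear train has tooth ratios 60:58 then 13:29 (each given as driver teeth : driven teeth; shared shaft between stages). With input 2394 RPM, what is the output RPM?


Stage 1: RPM_B = RPM_A × t_A/t_B = 2394 × 60/58 = 143640/58 ≈ 2476.55
B and C share a shaft → RPM_C = RPM_B
Stage 2: RPM_D = RPM_C × t_C/t_D = RPM_A × (t_A×t_C)/(t_B×t_D)
Overall ratio = (60×13)/(58×29) = 780/1682
RPM_D = 2394 × 780/1682 = 1867320/1682
≈ 1110.18 RPM

1110.18 RPM


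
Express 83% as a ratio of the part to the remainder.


83% means 83 parts out of 100; remainder = 17
Part : remainder = 83:17
GCD = 1
= 83:17

83:17


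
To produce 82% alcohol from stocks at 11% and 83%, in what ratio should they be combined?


Let x parts of 11% mix with y parts of 83%.
11x + 83y = 82(x + y)
11x + 83y = 82x + 82y
x(11 - 82) = y(82 - 83)
x/y = (83 - 82)/(82 - 11) = 1/71
Simplify: 1:71
= 1:71

1:71


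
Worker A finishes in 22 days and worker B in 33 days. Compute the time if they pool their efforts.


Rate of A = 1/22 per day
Rate of B = 1/33 per day
Combined rate = 1/22 + 1/33 = 55/726 ≈ 0.0758 per day
Days = 1 / combined rate = 726/55
= 13.20 days

13.20 days


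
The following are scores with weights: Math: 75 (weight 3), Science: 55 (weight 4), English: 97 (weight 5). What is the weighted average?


Numerator = 75×3 + 55×4 + 97×5
= 225 + 220 + 485
= 930
Total weight = 12
Weighted avg = 930/12
= 77.50

77.50


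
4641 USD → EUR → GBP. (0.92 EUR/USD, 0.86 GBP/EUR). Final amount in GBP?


Step 1: 4641 USD × 0.92 = 4269.72 EUR
Step 2: 4269.72 EUR × 0.86 = 3671.96 GBP
Implied rate USD→GBP = 0.92 × 0.86 = 0.7912
= 3671.96 GBP

3671.96 GBP


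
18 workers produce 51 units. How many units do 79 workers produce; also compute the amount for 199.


Direct proportion: y/x = constant
k = 51/18 ≈ 2.8333
y at x=79: k × 79 = 51 × 79 / 18 = 4029/18 ≈ 223.83
y at x=199: k × 199 = 51 × 199 / 18 = 10149/18 ≈ 563.83
= 223.83 and 563.83

223.83 and 563.83


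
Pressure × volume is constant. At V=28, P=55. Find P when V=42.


Inverse proportion: x × y = constant
k = 28 × 55 = 1540
y₂ = k / 42 = 1540 / 42
= 36.67

36.67


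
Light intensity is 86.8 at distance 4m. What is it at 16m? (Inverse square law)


I₁d₁² = I₂d₂²
I₂ = I₁ × (d₁/d₂)²
= 86.8 × (4/16)²
= 86.8 × 16/256
= 1388.8/256
= 5.4250

5.4250


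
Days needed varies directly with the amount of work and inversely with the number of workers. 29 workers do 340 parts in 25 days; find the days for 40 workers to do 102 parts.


Days ∝ work / workers, so d₂ = d₁ × (m₁/m₂) × (w₂/w₁)
Workers factor (inverse): 29/40 = 0.7250
Work factor (direct): 102/340 = 0.3000
d₂ = 25 × 29/40 × 102/340 = (25 × 29 × 102) / (40 × 340) = 73950/13600
≈ 5.44 days

5.44 days


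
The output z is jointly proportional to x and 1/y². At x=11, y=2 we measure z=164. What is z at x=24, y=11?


z = k·x/y²
Solve for k using the known point: k = z·y²/x = 164×4/11 = 656/11 ≈ 59.6364
Now evaluate at x=24, y=11:
z = k × 24 / 121 = (656 × 24) / (11 × 121) = 15744/1331
≈ 11.8287

11.8287


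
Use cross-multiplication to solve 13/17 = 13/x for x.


Cross multiply: 13 × x = 17 × 13
13x = 221
x = 221 / 13
= 17.00

17.00


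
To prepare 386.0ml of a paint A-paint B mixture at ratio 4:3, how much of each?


Total parts = 4 + 3 = 7
paint A: 386.0 × 4/7 = 220.6ml
paint B: 386.0 × 3/7 = 165.4ml
= 220.6ml and 165.4ml

220.6ml and 165.4ml


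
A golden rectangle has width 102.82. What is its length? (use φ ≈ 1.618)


φ = (1 + √5) / 2 ≈ 1.618
Length = width × φ = 102.82 × 1.618 = 166.36276
≈ 166.36

166.36


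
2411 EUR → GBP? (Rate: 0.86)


Amount × rate = 2411 × 0.86
= 2073.46 GBP

2073.46 GBP


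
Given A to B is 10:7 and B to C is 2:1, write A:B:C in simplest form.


Match B: multiply A:B by 2 → 20:14
Multiply B:C by 7 → 14:7
Combined: 20:14:7
GCD = 1
= 20:14:7

20:14:7


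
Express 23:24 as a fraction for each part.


Total parts = 23 + 24 = 47
First part: 23/47 = 23/47
Second part: 24/47 = 24/47
= 23/47 and 24/47

23/47 and 24/47


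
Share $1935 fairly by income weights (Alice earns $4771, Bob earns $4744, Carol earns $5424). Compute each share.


Total income = 4771 + 4744 + 5424 = $14939
Alice: $1935 × 4771/14939 = $617.97
Bob: $1935 × 4744/14939 = $614.47
Carol: $1935 × 5424/14939 = $702.55
= Alice: $617.97, Bob: $614.47, Carol: $702.55

Alice: $617.97, Bob: $614.47, Carol: $702.55


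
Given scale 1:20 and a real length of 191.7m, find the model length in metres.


Model size = real / scale
= 191.7 / 20
= 9.5850 m

9.5850 m


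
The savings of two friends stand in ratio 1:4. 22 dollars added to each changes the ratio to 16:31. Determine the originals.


Let A = 1k, B = 4k.
(1k + 22) / (4k + 22) = 16/31
Cross-multiply: 31(1k + 22) = 16(4k + 22)
31k + 682 = 64k + 352
31k - 64k = 352 - 682
-33k = -330
k = -330/-33 = 10
A = 1×10 = 10, B = 4×10 = 40
= A = 10, B = 40

A = 10, B = 40


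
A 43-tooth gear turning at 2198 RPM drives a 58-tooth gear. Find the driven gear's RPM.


Gear ratio = 43:58 = 43:58
RPM_B = RPM_A × (teeth_A / teeth_B)
= 2198 × (43/58)
= 1629.6 RPM

1629.6 RPM


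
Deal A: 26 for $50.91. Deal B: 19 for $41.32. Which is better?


Deal A: $50.91/26 = $1.9581/unit
Deal B: $41.32/19 = $2.1747/unit
A is cheaper per unit
= Deal A

Deal A


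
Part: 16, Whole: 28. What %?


Percentage = (part / whole) × 100
= (16 / 28) × 100
≈ 57.14%

57.14%


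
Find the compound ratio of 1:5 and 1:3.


Compound ratio = (1×1) : (5×3)
= 1:15
GCD = 1
= 1:15

1:15


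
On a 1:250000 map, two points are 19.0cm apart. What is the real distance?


Real distance = map distance × scale
= 19.0cm × 250000
= 4750000 cm = 47500.0 m
= 47.500 km

47.500 km


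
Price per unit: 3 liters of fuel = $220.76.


Unit rate = total / quantity
= 220.76 / 3
= $73.59 per unit

$73.59 per unit


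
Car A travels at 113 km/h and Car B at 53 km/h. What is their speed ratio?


Ratio = 113:53
GCD = 1
Simplified = 113:53
Time ratio (same distance) = 53:113
Speed ratio = 113:53

113:53


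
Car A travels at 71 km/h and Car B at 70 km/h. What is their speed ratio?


Ratio = 71:70
GCD = 1
Simplified = 71:70
Time ratio (same distance) = 70:71
Speed ratio = 71:70

71:70


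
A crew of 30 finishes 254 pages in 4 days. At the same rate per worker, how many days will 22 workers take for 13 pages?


Days ∝ work / workers, so d₂ = d₁ × (m₁/m₂) × (w₂/w₁)
Workers factor (inverse): 30/22 ≈ 1.3636
Work factor (direct): 13/254 ≈ 0.0512
d₂ = 4 × 30/22 × 13/254 = (4 × 30 × 13) / (22 × 254) = 1560/5588
≈ 0.28 days

0.28 days


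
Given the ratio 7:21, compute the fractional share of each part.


Total parts = 7 + 21 = 28
First part: 7/28 = 1/4
Second part: 21/28 = 3/4
= 1/4 and 3/4

1/4 and 3/4


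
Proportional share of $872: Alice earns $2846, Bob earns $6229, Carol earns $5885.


Total income = 2846 + 6229 + 5885 = $14960
Alice: $872 × 2846/14960 = $165.89
Bob: $872 × 6229/14960 = $363.08
Carol: $872 × 5885/14960 = $343.03
= Alice: $165.89, Bob: $363.08, Carol: $343.03

Alice: $165.89, Bob: $363.08, Carol: $343.03


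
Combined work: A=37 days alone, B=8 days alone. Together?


Rate of A = 1/37 per day
Rate of B = 1/8 per day
Combined rate = 1/37 + 1/8 = 45/296 ≈ 0.1520 per day
Days = 1 / combined rate = 296/45
≈ 6.58 days

6.58 days


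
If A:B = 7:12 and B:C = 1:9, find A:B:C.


Match B: multiply A:B by 1 → 7:12
Multiply B:C by 12 → 12:108
Combined: 7:12:108
GCD = 1
= 7:12:108

7:12:108


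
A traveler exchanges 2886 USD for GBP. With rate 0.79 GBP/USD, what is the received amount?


Amount × rate = 2886 × 0.79
= 2279.94 GBP

2279.94 GBP


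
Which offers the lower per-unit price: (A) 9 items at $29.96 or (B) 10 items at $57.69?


Deal A: $29.96/9 = $3.3289/unit
Deal B: $57.69/10 = $5.7690/unit
A is cheaper per unit
= Deal A

Deal A


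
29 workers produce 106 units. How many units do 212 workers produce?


Direct proportion: y/x = constant
k = 106/29 ≈ 3.6552
y₂ = k × 212 = 106 × 212 / 29 = 22472/29
≈ 774.90

774.90


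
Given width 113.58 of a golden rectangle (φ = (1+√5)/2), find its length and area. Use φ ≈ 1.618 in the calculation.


φ = (1 + √5) / 2 ≈ 1.618
Length = width × φ = 113.58 × 1.618 = 183.77244
≈ 183.77
Area = width × length = 113.58 × 183.77244 = 20872.8737352 ≈ 20872.87
= Length: 183.77, Area: 20872.87

Length: 183.77, Area: 20872.87


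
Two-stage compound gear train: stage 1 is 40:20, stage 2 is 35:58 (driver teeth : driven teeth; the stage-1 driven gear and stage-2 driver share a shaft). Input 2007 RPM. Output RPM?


Stage 1: RPM_B = RPM_A × t_A/t_B = 2007 × 40/20 = 80280/20 = 4014.00
B and C share a shaft → RPM_C = RPM_B
Stage 2: RPM_D = RPM_C × t_C/t_D = RPM_A × (t_A×t_C)/(t_B×t_D)
Overall ratio = (40×35)/(20×58) = 1400/1160
RPM_D = 2007 × 1400/1160 = 2809800/1160
≈ 2422.24 RPM

2422.24 RPM


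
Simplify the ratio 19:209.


GCD(19, 209) = 19
19/19 : 209/19
= 1:11

1:11


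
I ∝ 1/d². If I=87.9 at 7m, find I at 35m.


I₁d₁² = I₂d₂²
I₂ = I₁ × (d₁/d₂)²
= 87.9 × (7/35)²
= 87.9 × 49/1225
= 4307.1/1225
= 3.5160

3.5160


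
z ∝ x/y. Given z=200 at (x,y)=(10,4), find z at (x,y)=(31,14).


z = k·x/y
Solve for k using the known point: k = z·y/x = 200×4/10 = 800/10 = 80.0000
Now evaluate at x=31, y=14:
z = k × 31 / 14 = (800 × 31) / (10 × 14) = 24800/140
≈ 177.1429

177.1429


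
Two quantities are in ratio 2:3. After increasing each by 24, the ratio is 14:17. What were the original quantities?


Let A = 2k, B = 3k.
(2k + 24) / (3k + 24) = 14/17
Cross-multiply: 17(2k + 24) = 14(3k + 24)
34k + 408 = 42k + 336
34k - 42k = 336 - 408
-8k = -72
k = -72/-8 = 9
A = 2×9 = 18, B = 3×9 = 27
= A = 18, B = 27

A = 18, B = 27


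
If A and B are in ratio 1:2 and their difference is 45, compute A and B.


Let A = 1k, B = 2k.
2k - 1k = 45
1k = 45 → k = 45/1 = 45
A = 1×45 = 45, B = 2×45 = 90
= A = 45, B = 90

A = 45, B = 90


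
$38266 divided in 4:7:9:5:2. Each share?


Total parts = 4 + 7 + 9 + 5 + 2 = 27
Part 1: 38266 × 4/27 = 5669.04
Part 2: 38266 × 7/27 = 9920.81
Part 3: 38266 × 9/27 = 12755.33
Part 4: 38266 × 5/27 = 7086.30
Part 5: 38266 × 2/27 = 2834.52
= Part 1: $5669.04, Part 2: $9920.81, Part 3: $12755.33, Part 4: $7086.30, Part 5: $2834.52

Part 1: $5669.04, Part 2: $9920.81, Part 3: $12755.33, Part 4: $7086.30, Part 5: $2834.52


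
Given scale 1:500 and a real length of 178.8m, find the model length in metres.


Model size = real / scale
= 178.8 / 500
= 0.3576 m

0.3576 m


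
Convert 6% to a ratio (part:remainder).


6% means 6 parts out of 100; remainder = 94
Part : remainder = 6:94
GCD = 2
= 3:47

3:47


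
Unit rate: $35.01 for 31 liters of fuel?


Unit rate = total / quantity
= 35.01 / 31
= $1.13 per unit

$1.13 per unit


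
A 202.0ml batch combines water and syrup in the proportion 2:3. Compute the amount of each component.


Total parts = 2 + 3 = 5
water: 202.0 × 2/5 = 80.8ml
syrup: 202.0 × 3/5 = 121.2ml
= 80.8ml and 121.2ml

80.8ml and 121.2ml


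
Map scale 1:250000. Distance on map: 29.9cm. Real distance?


Real distance = map distance × scale
= 29.9cm × 250000
= 7475000 cm = 74750.0 m
= 74.750 km

74.750 km


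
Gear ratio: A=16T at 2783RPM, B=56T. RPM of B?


Gear ratio = 16:56 = 2:7
RPM_B = RPM_A × (teeth_A / teeth_B)
= 2783 × (16/56)
= 795.1 RPM

795.1 RPM


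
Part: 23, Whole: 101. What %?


Percentage = (part / whole) × 100
= (23 / 101) × 100
≈ 22.77%

22.77%


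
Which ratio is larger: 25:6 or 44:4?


25/6 = 4.1667
44/4 = 11.0000
4.1667 < 11.0000, so 25:6 is less
= 44:4

44:4


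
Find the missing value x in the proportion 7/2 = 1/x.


Cross multiply: 7 × x = 2 × 1
7x = 2
x = 2 / 7
= 0.29

0.29


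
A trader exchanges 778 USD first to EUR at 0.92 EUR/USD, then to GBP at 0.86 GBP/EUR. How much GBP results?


Step 1: 778 USD × 0.92 = 715.76 EUR
Step 2: 715.76 EUR × 0.86 = 615.55 GBP
Implied rate USD→GBP = 0.92 × 0.86 = 0.7912
= 615.55 GBP

615.55 GBP


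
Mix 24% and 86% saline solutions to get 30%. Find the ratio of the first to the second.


Let x parts of 24% mix with y parts of 86%.
24x + 86y = 30(x + y)
24x + 86y = 30x + 30y
x(24 - 30) = y(30 - 86)
x/y = (86 - 30)/(30 - 24) = 56/6
Simplify: 28:3
= 28:3

28:3


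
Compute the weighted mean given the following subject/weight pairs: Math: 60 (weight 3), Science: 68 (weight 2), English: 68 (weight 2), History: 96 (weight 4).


Numerator = 60×3 + 68×2 + 68×2 + 96×4
= 180 + 136 + 136 + 384
= 836
Total weight = 11
Weighted avg = 836/11
= 76.00

76.00


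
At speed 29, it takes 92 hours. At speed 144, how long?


Inverse proportion: x × y = constant
k = 29 × 92 = 2668
y₂ = k / 144 = 2668 / 144
= 18.53

18.53


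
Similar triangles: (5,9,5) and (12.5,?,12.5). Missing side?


Scale factor = 12.5/5 = 2.5
Missing side = 9 × 2.5
= 22.5

22.5


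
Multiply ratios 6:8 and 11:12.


Compound ratio = (6×11) : (8×12)
= 66:96
GCD = 6
= 11:16

11:16


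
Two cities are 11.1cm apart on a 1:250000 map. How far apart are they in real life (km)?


Real distance = map distance × scale
= 11.1cm × 250000
= 2775000 cm = 27750.0 m
= 27.750 km

27.750 km


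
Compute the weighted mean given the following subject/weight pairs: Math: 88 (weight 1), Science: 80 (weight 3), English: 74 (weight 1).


Numerator = 88×1 + 80×3 + 74×1
= 88 + 240 + 74
= 402
Total weight = 5
Weighted avg = 402/5
= 80.40

80.40


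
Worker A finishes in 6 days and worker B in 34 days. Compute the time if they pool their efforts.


Rate of A = 1/6 per day
Rate of B = 1/34 per day
Combined rate = 1/6 + 1/34 = 40/204 ≈ 0.1961 per day
Days = 1 / combined rate = 204/40
= 5.10 days

5.10 days


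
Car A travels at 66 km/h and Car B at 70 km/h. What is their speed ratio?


Ratio = 66:70
GCD = 2
Simplified = 33:35
Time ratio (same distance) = 35:33
Speed ratio = 33:35

33:35


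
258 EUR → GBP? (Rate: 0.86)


Amount × rate = 258 × 0.86
= 221.88 GBP

221.88 GBP


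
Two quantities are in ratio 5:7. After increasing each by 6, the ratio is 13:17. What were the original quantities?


Let A = 5k, B = 7k.
(5k + 6) / (7k + 6) = 13/17
Cross-multiply: 17(5k + 6) = 13(7k + 6)
85k + 102 = 91k + 78
85k - 91k = 78 - 102
-6k = -24
k = -24/-6 = 4
A = 5×4 = 20, B = 7×4 = 28
= A = 20, B = 28

A = 20, B = 28


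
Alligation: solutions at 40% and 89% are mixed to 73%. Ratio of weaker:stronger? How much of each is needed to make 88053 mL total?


Let x parts of 40% mix with y parts of 89%.
40x + 89y = 73(x + y)
40x + 89y = 73x + 73y
x(40 - 73) = y(73 - 89)
x/y = (89 - 73)/(73 - 40) = 16/33
Simplify: 16:33
Total parts = 49; one part = 88053/49 = 1797.00 mL
40% solution: 16×1797.00 = 28752.00 mL
89% solution: 33×1797.00 = 59301.00 mL
= ratio 16:33; 28752.00 mL and 59301.00 mL

ratio 16:33; 28752.00 mL and 59301.00 mL


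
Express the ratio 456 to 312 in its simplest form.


GCD(456, 312) = 24
456/24 : 312/24
= 19:13

19:13


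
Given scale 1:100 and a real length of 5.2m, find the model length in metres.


Model size = real / scale
= 5.2 / 100
= 0.0520 m

0.0520 m


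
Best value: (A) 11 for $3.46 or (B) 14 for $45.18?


Deal A: $3.46/11 = $0.3145/unit
Deal B: $45.18/14 = $3.2271/unit
A is cheaper per unit
= Deal A

Deal A


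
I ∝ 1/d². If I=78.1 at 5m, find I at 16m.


I₁d₁² = I₂d₂²
I₂ = I₁ × (d₁/d₂)²
= 78.1 × (5/16)²
= 78.1 × 25/256
= 1952.5/256
≈ 7.6270

7.6270


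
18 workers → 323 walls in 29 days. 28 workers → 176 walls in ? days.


Days ∝ work / workers, so d₂ = d₁ × (m₁/m₂) × (w₂/w₁)
Workers factor (inverse): 18/28 ≈ 0.6429
Work factor (direct): 176/323 ≈ 0.5449
d₂ = 29 × 18/28 × 176/323 = (29 × 18 × 176) / (28 × 323) = 91872/9044
≈ 10.16 days

10.16 days


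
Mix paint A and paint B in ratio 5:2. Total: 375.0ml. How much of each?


Total parts = 5 + 2 = 7
paint A: 375.0 × 5/7 = 267.9ml
paint B: 375.0 × 2/7 = 107.1ml
= 267.9ml and 107.1ml

267.9ml and 107.1ml


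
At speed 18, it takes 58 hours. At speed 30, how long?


Inverse proportion: x × y = constant
k = 18 × 58 = 1044
y₂ = k / 30 = 1044 / 30
= 34.80

34.80


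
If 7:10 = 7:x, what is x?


Cross multiply: 7 × x = 10 × 7
7x = 70
x = 70 / 7
= 10.00

10.00


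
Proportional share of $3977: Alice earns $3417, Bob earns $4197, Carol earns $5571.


Total income = 3417 + 4197 + 5571 = $13185
Alice: $3977 × 3417/13185 = $1030.67
Bob: $3977 × 4197/13185 = $1265.94
Carol: $3977 × 5571/13185 = $1680.38
= Alice: $1030.67, Bob: $1265.94, Carol: $1680.38

Alice: $1030.67, Bob: $1265.94, Carol: $1680.38


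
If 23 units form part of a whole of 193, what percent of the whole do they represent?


Percentage = (part / whole) × 100
= (23 / 193) × 100
≈ 11.92%

11.92%


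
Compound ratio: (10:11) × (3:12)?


Compound ratio = (10×3) : (11×12)
= 30:132
GCD = 6
= 5:22

5:22


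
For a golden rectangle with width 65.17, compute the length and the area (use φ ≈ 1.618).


φ = (1 + √5) / 2 ≈ 1.618
Length = width × φ = 65.17 × 1.618 = 105.44506
≈ 105.45
Area = width × length = 65.17 × 105.44506 = 6871.8545602 ≈ 6871.85
= Length: 105.45, Area: 6871.85

Length: 105.45, Area: 6871.85


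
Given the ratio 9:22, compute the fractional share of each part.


Total parts = 9 + 22 = 31
First part: 9/31 = 9/31
Second part: 22/31 = 22/31
= 9/31 and 22/31

9/31 and 22/31


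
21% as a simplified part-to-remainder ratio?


21% means 21 parts out of 100; remainder = 79
Part : remainder = 21:79
GCD = 1
= 21:79

21:79


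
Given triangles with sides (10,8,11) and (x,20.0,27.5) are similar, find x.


Scale factor = 20.0/8 = 2.5
Missing side = 10 × 2.5
= 25.0

25.0


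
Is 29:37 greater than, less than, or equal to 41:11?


29/37 = 0.7838
41/11 = 3.7273
0.7838 < 3.7273, so 29:37 is less
= less than

less than


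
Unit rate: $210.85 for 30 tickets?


Unit rate = total / quantity
= 210.85 / 30
= $7.03 per unit

$7.03 per unit


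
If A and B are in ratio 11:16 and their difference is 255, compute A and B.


Let A = 11k, B = 16k.
16k - 11k = 255
5k = 255 → k = 255/5 = 51
A = 11×51 = 561, B = 16×51 = 816
= A = 561, B = 816

A = 561, B = 816


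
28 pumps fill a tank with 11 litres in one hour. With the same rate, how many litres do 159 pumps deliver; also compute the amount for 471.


Direct proportion: y/x = constant
k = 11/28 ≈ 0.3929
y at x=159: k × 159 = 11 × 159 / 28 = 1749/28 ≈ 62.46
y at x=471: k × 471 = 11 × 471 / 28 = 5181/28 ≈ 185.04
= 62.46 and 185.04

62.46 and 185.04


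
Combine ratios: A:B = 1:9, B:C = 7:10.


Match B: multiply A:B by 7 → 7:63
Multiply B:C by 9 → 63:90
Combined: 7:63:90
GCD = 1
= 7:63:90

7:63:90


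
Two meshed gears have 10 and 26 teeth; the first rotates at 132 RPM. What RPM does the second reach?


Gear ratio = 10:26 = 5:13
RPM_B = RPM_A × (teeth_A / teeth_B)
= 132 × (10/26)
= 50.8 RPM

50.8 RPM


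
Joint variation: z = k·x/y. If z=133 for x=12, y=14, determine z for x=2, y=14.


z = k·x/y
Solve for k using the known point: k = z·y/x = 133×14/12 = 1862/12 ≈ 155.1667
Now evaluate at x=2, y=14:
z = k × 2 / 14 = (1862 × 2) / (12 × 14) = 3724/168
≈ 22.1667

22.1667


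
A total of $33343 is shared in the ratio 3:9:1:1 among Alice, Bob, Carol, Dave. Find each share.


Total parts = 3 + 9 + 1 + 1 = 14
Alice: 33343 × 3/14 = 7144.93
Bob: 33343 × 9/14 = 21434.79
Carol: 33343 × 1/14 = 2381.64
Dave: 33343 × 1/14 = 2381.64
= Alice: $7144.93, Bob: $21434.79, Carol: $2381.64, Dave: $2381.64

Alice: $7144.93, Bob: $21434.79, Carol: $2381.64, Dave: $2381.64


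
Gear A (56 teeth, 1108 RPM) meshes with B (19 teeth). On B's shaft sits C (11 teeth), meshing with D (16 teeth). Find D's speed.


Stage 1: RPM_B = RPM_A × t_A/t_B = 1108 × 56/19 = 62048/19 ≈ 3265.68
B and C share a shaft → RPM_C = RPM_B
Stage 2: RPM_D = RPM_C × t_C/t_D = RPM_A × (t_A×t_C)/(t_B×t_D)
Overall ratio = (56×11)/(19×16) = 616/304
RPM_D = 1108 × 616/304 = 682528/304
≈ 2245.16 RPM

2245.16 RPM


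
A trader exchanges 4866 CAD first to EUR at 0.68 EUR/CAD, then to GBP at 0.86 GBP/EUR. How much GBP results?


Step 1: 4866 CAD × 0.68 = 3308.88 EUR
Step 2: 3308.88 EUR × 0.86 = 2845.64 GBP
Implied rate CAD→GBP = 0.68 × 0.86 = 0.5848
= 2845.64 GBP

2845.64 GBP


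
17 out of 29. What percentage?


Percentage = (part / whole) × 100
= (17 / 29) × 100
≈ 58.62%

58.62%


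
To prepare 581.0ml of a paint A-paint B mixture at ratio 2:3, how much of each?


Total parts = 2 + 3 = 5
paint A: 581.0 × 2/5 = 232.4ml
paint B: 581.0 × 3/5 = 348.6ml
= 232.4ml and 348.6ml

232.4ml and 348.6ml


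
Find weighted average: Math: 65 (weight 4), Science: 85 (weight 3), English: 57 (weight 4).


Numerator = 65×4 + 85×3 + 57×4
= 260 + 255 + 228
= 743
Total weight = 11
Weighted avg = 743/11
= 67.55

67.55


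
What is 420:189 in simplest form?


GCD(420, 189) = 21
420/21 : 189/21
= 20:9

20:9


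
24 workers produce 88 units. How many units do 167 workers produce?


Direct proportion: y/x = constant
k = 88/24 ≈ 3.6667
y₂ = k × 167 = 88 × 167 / 24 = 14696/24
≈ 612.33

612.33


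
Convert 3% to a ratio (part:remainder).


3% means 3 parts out of 100; remainder = 97
Part : remainder = 3:97
GCD = 1
= 3:97

3:97


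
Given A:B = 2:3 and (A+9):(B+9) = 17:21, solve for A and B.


Let A = 2k, B = 3k.
(2k + 9) / (3k + 9) = 17/21
Cross-multiply: 21(2k + 9) = 17(3k + 9)
42k + 189 = 51k + 153
42k - 51k = 153 - 189
-9k = -36
k = -36/-9 = 4
A = 2×4 = 8, B = 3×4 = 12
= A = 8, B = 12

A = 8, B = 12


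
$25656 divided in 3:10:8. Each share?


Total parts = 3 + 10 + 8 = 21
Part 1: 25656 × 3/21 = 3665.14
Part 2: 25656 × 10/21 = 12217.14
Part 3: 25656 × 8/21 = 9773.71
= Part 1: $3665.14, Part 2: $12217.14, Part 3: $9773.71

Part 1: $3665.14, Part 2: $12217.14, Part 3: $9773.71


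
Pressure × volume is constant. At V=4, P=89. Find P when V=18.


Inverse proportion: x × y = constant
k = 4 × 89 = 356
y₂ = k / 18 = 356 / 18
= 19.78

19.78


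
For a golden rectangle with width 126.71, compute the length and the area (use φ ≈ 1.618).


φ = (1 + √5) / 2 ≈ 1.618
Length = width × φ = 126.71 × 1.618 = 205.01678
≈ 205.02
Area = width × length = 126.71 × 205.01678 = 25977.6761938 ≈ 25977.68
= Length: 205.02, Area: 25977.68

Length: 205.02, Area: 25977.68


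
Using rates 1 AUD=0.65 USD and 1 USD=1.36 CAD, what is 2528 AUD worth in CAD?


Step 1: 2528 AUD × 0.65 = 1643.20 USD
Step 2: 1643.20 USD × 1.36 = 2234.75 CAD
Implied rate AUD→CAD = 0.65 × 1.36 = 0.8840
= 2234.75 CAD

2234.75 CAD


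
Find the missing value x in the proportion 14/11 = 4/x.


Cross multiply: 14 × x = 11 × 4
14x = 44
x = 44 / 14
= 3.14

3.14


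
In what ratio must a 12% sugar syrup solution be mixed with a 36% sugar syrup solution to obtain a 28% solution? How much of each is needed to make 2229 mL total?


Let x parts of 12% mix with y parts of 36%.
12x + 36y = 28(x + y)
12x + 36y = 28x + 28y
x(12 - 28) = y(28 - 36)
x/y = (36 - 28)/(28 - 12) = 8/16
Simplify: 1:2
Total parts = 3; one part = 2229/3 = 743.00 mL
12% solution: 1×743.00 = 743.00 mL
36% solution: 2×743.00 = 1486.00 mL
= ratio 1:2; 743.00 mL and 1486.00 mL

ratio 1:2; 743.00 mL and 1486.00 mL


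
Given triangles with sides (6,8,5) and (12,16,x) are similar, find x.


Scale factor = 12/6 = 2
Missing side = 5 × 2
= 10.0

10.0


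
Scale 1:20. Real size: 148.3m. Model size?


Model size = real / scale
= 148.3 / 20
= 7.4150 m

7.4150 m


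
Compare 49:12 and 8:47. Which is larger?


49/12 = 4.0833
8/47 = 0.1702
4.0833 > 0.1702, so 49:12 is greater
= 49:12

49:12


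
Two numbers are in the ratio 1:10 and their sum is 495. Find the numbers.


Let A = 1k, B = 10k.
1k + 10k = 495
11k = 495 → k = 495/11 = 45
A = 1×45 = 45, B = 10×45 = 450
= A = 45, B = 450

A = 45, B = 450


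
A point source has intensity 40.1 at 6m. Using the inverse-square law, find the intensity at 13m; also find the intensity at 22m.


I₁d₁² = I₂d₂²
I at 13m = 40.1 × (6/13)² = 40.1 × 36/169 = 1443.6/169 ≈ 8.5420
I at 22m = 40.1 × (6/22)² = 40.1 × 36/484 = 1443.6/484 ≈ 2.9826
= 8.5420 and 2.9826

8.5420 and 2.9826


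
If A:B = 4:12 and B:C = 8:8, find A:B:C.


Match B: multiply A:B by 8 → 32:96
Multiply B:C by 12 → 96:96
Combined: 32:96:96
GCD = 32
= 1:3:3

1:3:3


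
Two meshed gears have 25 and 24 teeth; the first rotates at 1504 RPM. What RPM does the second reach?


Gear ratio = 25:24 = 25:24
RPM_B = RPM_A × (teeth_A / teeth_B)
= 1504 × (25/24)
= 1566.7 RPM

1566.7 RPM


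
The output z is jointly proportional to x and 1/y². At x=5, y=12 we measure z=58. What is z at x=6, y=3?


z = k·x/y²
Solve for k using the known point: k = z·y²/x = 58×144/5 = 8352/5 = 1670.4000
Now evaluate at x=6, y=3:
z = k × 6 / 9 = (8352 × 6) / (5 × 9) = 50112/45
= 1113.6000

1113.6000


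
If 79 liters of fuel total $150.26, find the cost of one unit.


Unit rate = total / quantity
= 150.26 / 79
= $1.90 per unit

$1.90 per unit


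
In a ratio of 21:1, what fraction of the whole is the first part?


Total parts = 21 + 1 = 22
First part: 21/22 = 21/22
= 21/22

21/22


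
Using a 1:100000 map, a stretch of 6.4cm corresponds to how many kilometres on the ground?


Real distance = map distance × scale
= 6.4cm × 100000
= 640000 cm = 6400.0 m
= 6.400 km

6.400 km


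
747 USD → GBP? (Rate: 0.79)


Amount × rate = 747 × 0.79
= 590.13 GBP

590.13 GBP


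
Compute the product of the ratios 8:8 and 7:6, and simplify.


Compound ratio = (8×7) : (8×6)
= 56:48
GCD = 8
= 7:6

7:6


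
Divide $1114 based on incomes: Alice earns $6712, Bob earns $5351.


Total income = 6712 + 5351 = $12063
Alice: $1114 × 6712/12063 = $619.84
Bob: $1114 × 5351/12063 = $494.16
= Alice: $619.84, Bob: $494.16

Alice: $619.84, Bob: $494.16


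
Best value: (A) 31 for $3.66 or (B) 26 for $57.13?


Deal A: $3.66/31 = $0.1181/unit
Deal B: $57.13/26 = $2.1973/unit
A is cheaper per unit
= Deal A

Deal A


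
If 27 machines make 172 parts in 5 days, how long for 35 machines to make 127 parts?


Days ∝ work / workers, so d₂ = d₁ × (m₁/m₂) × (w₂/w₁)
Workers factor (inverse): 27/35 ≈ 0.7714
Work factor (direct): 127/172 ≈ 0.7384
d₂ = 5 × 27/35 × 127/172 = (5 × 27 × 127) / (35 × 172) = 17145/6020
≈ 2.85 days

2.85 days


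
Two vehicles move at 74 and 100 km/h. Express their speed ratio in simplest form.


Ratio = 74:100
GCD = 2
Simplified = 37:50
Time ratio (same distance) = 50:37
Speed ratio = 37:50

37:50


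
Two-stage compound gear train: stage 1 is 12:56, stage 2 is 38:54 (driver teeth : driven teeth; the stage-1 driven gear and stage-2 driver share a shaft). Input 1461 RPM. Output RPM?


Stage 1: RPM_B = RPM_A × t_A/t_B = 1461 × 12/56 = 17532/56 ≈ 313.07
B and C share a shaft → RPM_C = RPM_B
Stage 2: RPM_D = RPM_C × t_C/t_D = RPM_A × (t_A×t_C)/(t_B×t_D)
Overall ratio = (12×38)/(56×54) = 456/3024
RPM_D = 1461 × 456/3024 = 666216/3024
≈ 220.31 RPM

220.31 RPM


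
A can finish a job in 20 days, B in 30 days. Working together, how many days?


Rate of A = 1/20 per day
Rate of B = 1/30 per day
Combined rate = 1/20 + 1/30 = 50/600 ≈ 0.0833 per day
Days = 1 / combined rate = 600/50
= 12.00 days

12.00 days


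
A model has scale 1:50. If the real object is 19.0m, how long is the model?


Model size = real / scale
= 19.0 / 50
= 0.3800 m

0.3800 m


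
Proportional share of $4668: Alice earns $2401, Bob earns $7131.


Total income = 2401 + 7131 = $9532
Alice: $4668 × 2401/9532 = $1175.81
Bob: $4668 × 7131/9532 = $3492.19
= Alice: $1175.81, Bob: $3492.19

Alice: $1175.81, Bob: $3492.19


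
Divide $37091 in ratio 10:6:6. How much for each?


Total parts = 10 + 6 + 6 = 22
Part 1: 37091 × 10/22 = 16859.55
Part 2: 37091 × 6/22 = 10115.73
Part 3: 37091 × 6/22 = 10115.73
= Part 1: $16859.55, Part 2: $10115.73, Part 3: $10115.73

Part 1: $16859.55, Part 2: $10115.73, Part 3: $10115.73


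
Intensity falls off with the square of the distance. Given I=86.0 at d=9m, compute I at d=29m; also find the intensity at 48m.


I₁d₁² = I₂d₂²
I at 29m = 86.0 × (9/29)² = 86.0 × 81/841 = 6966/841 ≈ 8.2830
I at 48m = 86.0 × (9/48)² = 86.0 × 81/2304 = 6966/2304 ≈ 3.0234
= 8.2830 and 3.0234

8.2830 and 3.0234


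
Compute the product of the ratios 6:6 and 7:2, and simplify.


Compound ratio = (6×7) : (6×2)
= 42:12
GCD = 6
= 7:2

7:2


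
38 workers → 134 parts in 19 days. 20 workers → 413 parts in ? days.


Days ∝ work / workers, so d₂ = d₁ × (m₁/m₂) × (w₂/w₁)
Workers factor (inverse): 38/20 = 1.9000
Work factor (direct): 413/134 ≈ 3.0821
d₂ = 19 × 38/20 × 413/134 = (19 × 38 × 413) / (20 × 134) = 298186/2680
≈ 111.26 days

111.26 days


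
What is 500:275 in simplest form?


GCD(500, 275) = 25
500/25 : 275/25
= 20:11

20:11


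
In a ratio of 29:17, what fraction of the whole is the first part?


Total parts = 29 + 17 = 46
First part: 29/46 = 29/46
= 29/46

29/46


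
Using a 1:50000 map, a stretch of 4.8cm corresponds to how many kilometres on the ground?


Real distance = map distance × scale
= 4.8cm × 50000
= 240000 cm = 2400.0 m
= 2.400 km

2.400 km


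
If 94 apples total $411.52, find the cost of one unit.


Unit rate = total / quantity
= 411.52 / 94
= $4.38 per unit

$4.38 per unit


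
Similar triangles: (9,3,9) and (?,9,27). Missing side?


Scale factor = 9/3 = 3
Missing side = 9 × 3
= 27.0

27.0


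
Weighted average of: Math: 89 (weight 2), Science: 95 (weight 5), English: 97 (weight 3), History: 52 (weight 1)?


Numerator = 89×2 + 95×5 + 97×3 + 52×1
= 178 + 475 + 291 + 52
= 996
Total weight = 11
Weighted avg = 996/11
= 90.55

90.55


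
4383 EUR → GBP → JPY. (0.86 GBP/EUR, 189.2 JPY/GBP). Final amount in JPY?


Step 1: 4383 EUR × 0.86 = 3769.38 GBP
Step 2: 3769.38 GBP × 189.2 = 713166.70 JPY
Implied rate EUR→JPY = 0.86 × 189.2 = 162.7120
= 713166.70 JPY

713166.70 JPY


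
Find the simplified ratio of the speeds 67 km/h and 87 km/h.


Ratio = 67:87
GCD = 1
Simplified = 67:87
Time ratio (same distance) = 87:67
Speed ratio = 67:87

67:87
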